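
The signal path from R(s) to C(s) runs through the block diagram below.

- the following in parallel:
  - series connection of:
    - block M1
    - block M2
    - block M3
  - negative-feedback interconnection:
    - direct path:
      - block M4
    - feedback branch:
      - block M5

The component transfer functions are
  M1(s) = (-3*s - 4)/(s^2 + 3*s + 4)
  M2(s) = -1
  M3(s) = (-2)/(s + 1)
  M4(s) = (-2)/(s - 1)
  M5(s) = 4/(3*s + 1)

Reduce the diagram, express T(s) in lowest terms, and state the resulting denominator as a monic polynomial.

[1] combine M1, M2, M3 in series = (-6*s - 8)/(s^3 + 4*s^2 + 7*s + 4)
[2] apply the feedback formula to M4, M5 = (-6*s - 2)/(3*s^2 - 2*s - 9)
[3] sum the parallel branches (M1*M2*M3), [M4/(1+M4*M5)] = (-6*s^4 - 44*s^3 - 62*s^2 + 32*s + 64)/(3*s^5 + 10*s^4 + 4*s^3 - 38*s^2 - 71*s - 36)
The result of step 3 is T(s) in lowest terms. Its denominator has leading coefficient 3; dividing the denominator through by 3 makes it monic.

Therefore the answer is s^5 + 10*s^4/3 + 4*s^3/3 - 38*s^2/3 - 71*s/3 - 12.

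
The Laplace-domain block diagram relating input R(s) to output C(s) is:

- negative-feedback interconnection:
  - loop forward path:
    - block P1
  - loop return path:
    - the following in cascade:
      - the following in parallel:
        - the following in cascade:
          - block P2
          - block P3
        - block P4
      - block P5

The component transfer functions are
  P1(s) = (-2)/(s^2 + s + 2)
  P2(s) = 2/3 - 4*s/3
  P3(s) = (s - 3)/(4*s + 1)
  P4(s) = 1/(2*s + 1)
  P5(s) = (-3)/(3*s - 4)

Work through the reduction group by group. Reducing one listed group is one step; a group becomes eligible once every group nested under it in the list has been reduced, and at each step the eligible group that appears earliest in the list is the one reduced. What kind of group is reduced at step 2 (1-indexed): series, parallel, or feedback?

Answer: parallel

Working:
(1) series reduction of P2, P3
(2) add (P2*P3), P4 (parallel)
(3) multiply ((P2*P3)+P4), P5 (series)
(4) collapse the loop (P1 forward, (((P2*P3)+P4)*P5) return)
At step 2 the group reduced is parallel.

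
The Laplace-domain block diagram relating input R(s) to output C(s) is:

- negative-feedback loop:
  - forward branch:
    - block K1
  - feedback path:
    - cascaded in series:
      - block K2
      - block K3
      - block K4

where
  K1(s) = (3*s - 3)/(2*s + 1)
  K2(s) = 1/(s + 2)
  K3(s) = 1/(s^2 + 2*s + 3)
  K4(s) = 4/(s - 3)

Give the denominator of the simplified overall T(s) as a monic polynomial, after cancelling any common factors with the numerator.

The answer is s^5 + 3*s^4/2 - 9*s^3/2 - 35*s^2/2 - 39*s/2 - 15.

Reasoning:
Step 1. multiply K2, K3, K4 (series) = 4/(s^4 + s^3 - 5*s^2 - 15*s - 18)
Step 2. feedback reduction of K1, (K2*K3*K4) = (3*s^5 - 18*s^3 - 30*s^2 - 9*s + 54)/(2*s^5 + 3*s^4 - 9*s^3 - 35*s^2 - 39*s - 30)
That last expression is T(s), already simplified. Scaling its denominator by 1/2 (the reciprocal of the leading coefficient) yields the monic denominator.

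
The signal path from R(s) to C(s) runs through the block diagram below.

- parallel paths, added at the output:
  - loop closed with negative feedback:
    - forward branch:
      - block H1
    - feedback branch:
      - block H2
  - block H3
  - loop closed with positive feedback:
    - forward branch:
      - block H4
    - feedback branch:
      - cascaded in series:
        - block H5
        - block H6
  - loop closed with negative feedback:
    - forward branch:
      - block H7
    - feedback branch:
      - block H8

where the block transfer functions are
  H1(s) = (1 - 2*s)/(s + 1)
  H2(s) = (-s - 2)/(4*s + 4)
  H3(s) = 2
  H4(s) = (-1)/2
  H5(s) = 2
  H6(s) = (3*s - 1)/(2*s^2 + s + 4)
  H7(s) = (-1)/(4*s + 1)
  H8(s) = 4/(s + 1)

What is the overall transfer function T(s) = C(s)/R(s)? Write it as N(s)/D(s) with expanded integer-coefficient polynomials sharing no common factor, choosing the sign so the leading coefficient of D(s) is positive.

Reducing step by step:

Step 1. apply the feedback formula to H1, H2 -> (-8*s^2 - 4*s + 4)/(6*s^2 + 11*s + 2)
Step 2. reduce the series chain H5, H6 -> (6*s - 2)/(2*s^2 + s + 4)
Step 3. close the feedback loop around H4, (H5*H6) -> (-2*s^2 - s - 4)/(4*s^2 + 8*s + 6)
Step 4. apply the feedback formula to H7, H8 -> (-s - 1)/(4*s^2 + 5*s - 3)
Step 5. sum the parallel branches [H1/(1+H1*H2)], H3, [H4/(1-H4*(H5*H6))], [H7/(1+H7*H8)], which is the overall transfer function T(s) = C(s)/R(s) in lowest terms

Answer: (16*s^6 + 300*s^5 + 896*s^4 + 857*s^3 + 93*s^2 - 272*s - 132)/(96*s^6 + 488*s^5 + 916*s^4 + 712*s^3 + 62*s^2 - 186*s - 36)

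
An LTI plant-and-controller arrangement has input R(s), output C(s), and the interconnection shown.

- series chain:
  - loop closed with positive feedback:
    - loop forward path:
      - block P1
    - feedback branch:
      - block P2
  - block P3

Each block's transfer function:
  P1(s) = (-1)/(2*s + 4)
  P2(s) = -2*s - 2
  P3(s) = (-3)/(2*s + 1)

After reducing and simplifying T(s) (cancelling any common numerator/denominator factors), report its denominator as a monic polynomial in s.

[1] apply the feedback formula to P1, P2 -> (-1)/2
[2] combine [P1/(1-P1*P2)], P3 in series -> 3/(4*s + 2)
T(s) is the step-2 result (common factors already cancelled). Leading coefficient of the denominator: 4. Divide through by 4 for the monic polynomial.

Hence the answer: s + 1/2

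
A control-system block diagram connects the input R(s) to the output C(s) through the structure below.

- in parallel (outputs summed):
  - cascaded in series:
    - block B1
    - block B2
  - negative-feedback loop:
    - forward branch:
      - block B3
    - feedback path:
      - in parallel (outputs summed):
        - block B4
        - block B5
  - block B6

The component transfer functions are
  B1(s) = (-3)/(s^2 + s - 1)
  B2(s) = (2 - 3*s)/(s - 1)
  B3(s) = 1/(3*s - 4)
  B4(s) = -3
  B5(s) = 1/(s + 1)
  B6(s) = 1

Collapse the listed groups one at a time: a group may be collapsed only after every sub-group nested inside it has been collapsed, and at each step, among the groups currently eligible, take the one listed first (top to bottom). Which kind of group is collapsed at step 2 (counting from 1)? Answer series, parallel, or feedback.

The answer is parallel.

Reasoning:
(1) series reduction of B1, B2
(2) add B4, B5 (parallel)
(3) apply the feedback formula to B3, (B4+B5)
(4) parallel reduction of (B1*B2), [B3/(1+B3*(B4+B5))], B6
The group at step 2 is a parallel group.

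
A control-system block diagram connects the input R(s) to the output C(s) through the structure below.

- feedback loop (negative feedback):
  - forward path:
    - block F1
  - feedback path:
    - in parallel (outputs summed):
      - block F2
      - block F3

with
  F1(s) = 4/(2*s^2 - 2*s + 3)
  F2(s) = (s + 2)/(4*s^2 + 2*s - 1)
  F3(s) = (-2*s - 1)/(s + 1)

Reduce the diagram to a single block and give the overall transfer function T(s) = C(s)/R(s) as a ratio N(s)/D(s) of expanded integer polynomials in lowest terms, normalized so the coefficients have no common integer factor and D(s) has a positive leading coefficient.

The answer is (16*s^3 + 24*s^2 + 4*s - 4)/(8*s^5 + 4*s^4 - 30*s^3 - 14*s^2 + 17*s + 9).

Reasoning:
Step 1 - combine F2, F3 in parallel: (-8*s^3 - 7*s^2 + 3*s + 3)/(4*s^3 + 6*s^2 + s - 1)
Step 2 - reduce the feedback loop with forward F1 and return (F2+F3), which is the overall transfer function T(s) = C(s)/R(s) in lowest terms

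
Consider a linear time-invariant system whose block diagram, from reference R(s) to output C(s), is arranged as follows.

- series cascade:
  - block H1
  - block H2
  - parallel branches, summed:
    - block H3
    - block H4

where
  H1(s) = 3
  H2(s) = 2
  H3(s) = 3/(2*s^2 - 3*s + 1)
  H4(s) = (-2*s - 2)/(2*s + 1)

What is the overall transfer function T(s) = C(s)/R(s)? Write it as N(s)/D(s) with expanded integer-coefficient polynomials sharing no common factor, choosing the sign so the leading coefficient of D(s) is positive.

First reduce the diagram to T(s).

[1] sum the parallel branches H3, H4 = (-4*s^3 + 2*s^2 + 10*s + 1)/(4*s^3 - 4*s^2 - s + 1)
[2] cascade H1, H2, (H3+H4); the result is T(s) itself (integer coefficients, no common factor, positive leading denominator coefficient)

Answer: (-24*s^3 + 12*s^2 + 60*s + 6)/(4*s^3 - 4*s^2 - s + 1)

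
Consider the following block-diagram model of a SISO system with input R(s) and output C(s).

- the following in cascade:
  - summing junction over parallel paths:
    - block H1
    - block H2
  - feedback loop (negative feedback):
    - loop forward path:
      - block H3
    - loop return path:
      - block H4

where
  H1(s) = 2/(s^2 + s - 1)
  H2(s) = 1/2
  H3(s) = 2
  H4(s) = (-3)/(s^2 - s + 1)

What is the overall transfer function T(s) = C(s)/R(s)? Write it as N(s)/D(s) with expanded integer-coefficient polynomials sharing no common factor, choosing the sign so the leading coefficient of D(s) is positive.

[1] parallel reduction of H1, H2 = (s^2 + s + 3)/(2*s^2 + 2*s - 2)
[2] collapse the loop (H3 forward, H4 return) = (2*s^2 - 2*s + 2)/(s^2 - s - 5)
[3] cascade (H1+H2), [H3/(1+H3*H4)]; the result is T(s) itself (integer coefficients, no common factor, positive leading denominator coefficient)

Answer: (s^4 + 3*s^2 - 2*s + 3)/(s^4 - 7*s^2 - 4*s + 5)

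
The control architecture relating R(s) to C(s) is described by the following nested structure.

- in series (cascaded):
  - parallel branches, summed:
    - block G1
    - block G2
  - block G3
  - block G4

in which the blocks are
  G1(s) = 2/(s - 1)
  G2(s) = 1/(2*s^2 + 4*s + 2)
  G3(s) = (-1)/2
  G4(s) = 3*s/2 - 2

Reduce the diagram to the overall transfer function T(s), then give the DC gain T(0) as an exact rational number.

Reducing step by step:

[1] sum the parallel branches G1, G2: (4*s^2 + 9*s + 3)/(2*s^3 + 2*s^2 - 2*s - 2)
[2] cascade (G1+G2), G3, G4: (-12*s^3 - 11*s^2 + 27*s + 12)/(8*s^3 + 8*s^2 - 8*s - 8)
Step 2 gives the overall T(s). Then T(0) = 12/(-8) = -3/2.

Answer: -3/2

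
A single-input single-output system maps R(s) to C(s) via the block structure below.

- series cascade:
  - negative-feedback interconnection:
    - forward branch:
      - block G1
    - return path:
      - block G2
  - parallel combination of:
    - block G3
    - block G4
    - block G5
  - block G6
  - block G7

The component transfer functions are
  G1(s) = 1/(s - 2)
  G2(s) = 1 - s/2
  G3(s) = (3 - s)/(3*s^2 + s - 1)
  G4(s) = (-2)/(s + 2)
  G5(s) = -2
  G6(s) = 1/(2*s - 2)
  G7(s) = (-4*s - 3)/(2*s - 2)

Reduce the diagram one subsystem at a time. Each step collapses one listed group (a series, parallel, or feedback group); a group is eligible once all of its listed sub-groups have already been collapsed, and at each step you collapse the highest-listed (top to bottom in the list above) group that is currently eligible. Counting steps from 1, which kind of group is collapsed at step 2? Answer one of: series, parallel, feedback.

Reducing step by step:

Step 1: apply the feedback formula to G1, G2
Step 2: sum the parallel branches G3, G4, G5
Step 3: multiply [G1/(1+G1*G2)], (G3+G4+G5), G6, G7 (series)
Step 2: parallel.

Answer: parallel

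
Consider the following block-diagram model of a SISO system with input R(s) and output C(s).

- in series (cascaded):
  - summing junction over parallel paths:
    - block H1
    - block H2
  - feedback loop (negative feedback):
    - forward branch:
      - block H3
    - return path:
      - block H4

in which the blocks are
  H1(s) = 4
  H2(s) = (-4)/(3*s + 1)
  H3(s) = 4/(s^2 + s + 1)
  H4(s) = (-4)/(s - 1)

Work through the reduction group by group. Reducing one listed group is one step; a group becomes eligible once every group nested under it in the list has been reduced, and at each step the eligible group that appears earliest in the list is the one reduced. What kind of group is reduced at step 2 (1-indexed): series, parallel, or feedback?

1. combine H1, H2 in parallel
2. reduce the feedback loop with forward H3 and return H4
3. series reduction of (H1+H2), [H3/(1+H3*H4)]
The group at step 2 is a feedback group.

Final answer: feedback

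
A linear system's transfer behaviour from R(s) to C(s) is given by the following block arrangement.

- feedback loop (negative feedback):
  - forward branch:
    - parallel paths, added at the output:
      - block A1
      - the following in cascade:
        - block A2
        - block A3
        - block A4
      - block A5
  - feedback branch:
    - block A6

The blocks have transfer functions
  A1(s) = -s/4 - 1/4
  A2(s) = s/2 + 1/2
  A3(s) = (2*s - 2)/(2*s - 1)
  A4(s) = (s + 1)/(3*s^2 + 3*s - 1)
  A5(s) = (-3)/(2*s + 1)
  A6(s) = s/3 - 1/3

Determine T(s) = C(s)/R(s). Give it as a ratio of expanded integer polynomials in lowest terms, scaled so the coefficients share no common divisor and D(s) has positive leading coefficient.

The answer is (36*s^5 + 48*s^4 + 195*s^3 + 90*s^2 - 150*s + 51)/(12*s^6 + 4*s^5 - 95*s^4 - 179*s^3 + 4*s^2 + 103*s - 29).

Reasoning:
1. cascade A2, A3, A4, giving (s^3 + s^2 - s - 1)/(6*s^3 + 3*s^2 - 5*s + 1)
2. sum the parallel branches A1, (A2*A3*A4), A5, giving (-12*s^5 - 16*s^4 - 65*s^3 - 30*s^2 + 50*s - 17)/(48*s^4 + 48*s^3 - 28*s^2 - 12*s + 4)
3. reduce the feedback loop with forward (A1+(A2*A3*A4)+A5) and return A6; the result is T(s) itself (integer coefficients, no common factor, positive leading denominator coefficient)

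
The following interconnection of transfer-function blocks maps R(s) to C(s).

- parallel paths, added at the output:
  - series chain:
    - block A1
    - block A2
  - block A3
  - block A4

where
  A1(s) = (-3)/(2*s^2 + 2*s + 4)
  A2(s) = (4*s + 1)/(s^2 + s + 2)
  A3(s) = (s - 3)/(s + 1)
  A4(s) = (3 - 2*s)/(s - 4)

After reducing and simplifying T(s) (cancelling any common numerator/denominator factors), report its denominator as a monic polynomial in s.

1. reduce the series chain A1, A2: (-12*s - 3)/(2*s^4 + 4*s^3 + 10*s^2 + 8*s + 8)
2. sum the parallel branches (A1*A2), A3, A4: (-2*s^6 - 16*s^5 - 4*s^4 - 20*s^3 + 127*s^2 + 129*s + 132)/(2*s^6 - 2*s^5 - 10*s^4 - 38*s^3 - 56*s^2 - 56*s - 32)
Step 2 gives the fully reduced T(s), with no common factor left to cancel. The denominator's leading coefficient is 2, so divide each of its coefficients by 2 to get the monic form.

Hence the answer: s^6 - s^5 - 5*s^4 - 19*s^3 - 28*s^2 - 28*s - 16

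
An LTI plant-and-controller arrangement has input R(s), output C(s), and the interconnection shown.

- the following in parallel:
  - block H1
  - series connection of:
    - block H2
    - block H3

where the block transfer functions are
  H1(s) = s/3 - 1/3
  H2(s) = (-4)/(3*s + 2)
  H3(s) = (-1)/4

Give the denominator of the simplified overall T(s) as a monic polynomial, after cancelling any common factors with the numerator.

[1] combine H2, H3 in series: 1/(3*s + 2)
[2] reduce the parallel group H1, (H2*H3): (3*s^2 - s + 1)/(9*s + 6)
T(s) is the step-2 result (common factors already cancelled). Leading coefficient of the denominator: 9. Divide through by 9 for the monic polynomial.

Hence the answer: s + 2/3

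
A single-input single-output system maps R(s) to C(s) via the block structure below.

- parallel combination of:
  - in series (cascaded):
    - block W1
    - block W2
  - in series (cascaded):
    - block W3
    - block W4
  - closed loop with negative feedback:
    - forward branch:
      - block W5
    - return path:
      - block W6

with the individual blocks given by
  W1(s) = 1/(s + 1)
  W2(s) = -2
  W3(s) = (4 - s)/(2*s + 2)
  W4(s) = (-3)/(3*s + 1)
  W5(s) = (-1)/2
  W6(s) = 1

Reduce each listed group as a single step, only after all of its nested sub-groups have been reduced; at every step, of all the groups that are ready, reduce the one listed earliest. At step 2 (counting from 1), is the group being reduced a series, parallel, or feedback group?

Step 1: series reduction of W1, W2
Step 2: cascade W3, W4
Step 3: apply the feedback formula to W5, W6
Step 4: combine (W1*W2), (W3*W4), [W5/(1+W5*W6)] in parallel
Step 2 collapses a series group.

Final answer: series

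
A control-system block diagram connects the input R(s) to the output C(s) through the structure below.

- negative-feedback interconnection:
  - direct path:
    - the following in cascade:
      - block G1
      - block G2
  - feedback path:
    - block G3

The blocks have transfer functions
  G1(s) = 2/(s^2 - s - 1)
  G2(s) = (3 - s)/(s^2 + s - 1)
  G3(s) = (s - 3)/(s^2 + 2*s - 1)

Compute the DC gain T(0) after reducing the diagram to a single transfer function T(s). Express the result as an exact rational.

First reduce the diagram to T(s).

Step 1. multiply G1, G2 (series) -> (6 - 2*s)/(s^4 - 3*s^2 + 1)
Step 2. close the feedback loop around (G1*G2), G3 -> (-2*s^3 + 2*s^2 + 14*s - 6)/(s^6 + 2*s^5 - 4*s^4 - 6*s^3 + 2*s^2 + 14*s - 19)
The step-2 result is T(s). Setting s = 0: T(0) = -6/(-19) = 6/19.

Answer: 6/19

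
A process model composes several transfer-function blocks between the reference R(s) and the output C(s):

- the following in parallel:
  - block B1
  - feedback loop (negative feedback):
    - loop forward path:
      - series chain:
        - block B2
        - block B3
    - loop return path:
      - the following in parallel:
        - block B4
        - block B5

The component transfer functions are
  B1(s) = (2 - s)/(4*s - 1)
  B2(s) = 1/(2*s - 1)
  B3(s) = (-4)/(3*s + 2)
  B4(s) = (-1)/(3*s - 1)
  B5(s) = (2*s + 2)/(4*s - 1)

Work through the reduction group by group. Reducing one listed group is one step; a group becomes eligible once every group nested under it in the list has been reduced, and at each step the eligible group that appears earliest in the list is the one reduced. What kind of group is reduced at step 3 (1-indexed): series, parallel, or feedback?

Step 1 - reduce the series chain B2, B3
Step 2 - parallel reduction of B4, B5
Step 3 - reduce the feedback loop with forward (B2*B3) and return (B4+B5)
Step 4 - combine B1, [(B2*B3)/(1+(B2*B3)*(B4+B5))] in parallel
At step 3 the group reduced is feedback.

Hence the answer: feedback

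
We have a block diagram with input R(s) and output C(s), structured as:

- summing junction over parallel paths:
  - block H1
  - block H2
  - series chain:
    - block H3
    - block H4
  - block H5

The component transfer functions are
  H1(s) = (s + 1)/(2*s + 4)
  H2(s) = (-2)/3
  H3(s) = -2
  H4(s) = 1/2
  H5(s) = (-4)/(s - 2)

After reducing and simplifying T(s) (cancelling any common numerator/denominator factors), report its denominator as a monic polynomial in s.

First reduce the diagram to T(s).

[1] cascade H3, H4, giving -1
[2] sum the parallel branches H1, H2, (H3*H4), H5, giving (-7*s^2 - 27*s - 14)/(6*s^2 - 24)
The result of step 2 is T(s) in lowest terms. Its denominator has leading coefficient 6; dividing the denominator through by 6 makes it monic.

Answer: s^2 - 4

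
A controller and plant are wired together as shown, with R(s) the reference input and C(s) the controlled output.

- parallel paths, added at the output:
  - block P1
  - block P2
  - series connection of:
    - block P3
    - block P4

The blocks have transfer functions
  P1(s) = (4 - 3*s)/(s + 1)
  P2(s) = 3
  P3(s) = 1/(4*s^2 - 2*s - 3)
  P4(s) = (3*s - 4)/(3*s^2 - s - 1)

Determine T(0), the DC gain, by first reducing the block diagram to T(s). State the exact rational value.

First reduce the diagram to T(s).

[1] combine P3, P4 in series: (3*s - 4)/(12*s^4 - 10*s^3 - 11*s^2 + 5*s + 3)
[2] reduce the parallel group P1, P2, (P3*P4): (84*s^4 - 70*s^3 - 74*s^2 + 34*s + 17)/(12*s^5 + 2*s^4 - 21*s^3 - 6*s^2 + 8*s + 3)
DC gain: substitute s = 0 into T(s) from step 2: T(0) = 17/3.

Answer: 17/3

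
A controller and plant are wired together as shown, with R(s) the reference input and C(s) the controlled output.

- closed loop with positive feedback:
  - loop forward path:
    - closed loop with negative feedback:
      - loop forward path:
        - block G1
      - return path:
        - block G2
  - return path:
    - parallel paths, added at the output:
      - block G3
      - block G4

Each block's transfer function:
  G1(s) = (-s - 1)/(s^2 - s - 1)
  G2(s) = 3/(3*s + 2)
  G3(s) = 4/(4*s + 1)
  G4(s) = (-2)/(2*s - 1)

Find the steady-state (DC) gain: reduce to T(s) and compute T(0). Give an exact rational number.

Reducing step by step:

Step 1: reduce the feedback loop with forward G1 and return G2: (-3*s^2 - 5*s - 2)/(3*s^3 - s^2 - 8*s - 5)
Step 2: sum the parallel branches G3, G4: (-6)/(8*s^2 - 2*s - 1)
Step 3: feedback reduction of [G1/(1+G1*G2)], (G3+G4): (-24*s^4 - 34*s^3 - 3*s^2 + 9*s + 2)/(24*s^5 - 14*s^4 - 65*s^3 - 41*s^2 - 12*s - 7)
DC gain: substitute s = 0 into T(s) from step 3: T(0) = 2/(-7) = -2/7.

Answer: -2/7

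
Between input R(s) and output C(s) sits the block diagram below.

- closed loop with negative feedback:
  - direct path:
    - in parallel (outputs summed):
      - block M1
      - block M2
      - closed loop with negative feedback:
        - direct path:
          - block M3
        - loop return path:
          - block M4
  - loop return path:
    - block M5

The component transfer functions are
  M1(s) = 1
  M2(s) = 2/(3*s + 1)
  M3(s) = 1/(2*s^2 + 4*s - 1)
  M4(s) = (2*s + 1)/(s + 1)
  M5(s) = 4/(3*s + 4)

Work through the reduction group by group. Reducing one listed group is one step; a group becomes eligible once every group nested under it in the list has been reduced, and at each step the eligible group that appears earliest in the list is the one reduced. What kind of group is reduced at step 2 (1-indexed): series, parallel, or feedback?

1. apply the feedback formula to M3, M4
2. parallel reduction of M1, M2, [M3/(1+M3*M4)]
3. close the feedback loop around (M1+M2+[M3/(1+M3*M4)]), M5
Step 2: parallel.

Therefore the answer is parallel.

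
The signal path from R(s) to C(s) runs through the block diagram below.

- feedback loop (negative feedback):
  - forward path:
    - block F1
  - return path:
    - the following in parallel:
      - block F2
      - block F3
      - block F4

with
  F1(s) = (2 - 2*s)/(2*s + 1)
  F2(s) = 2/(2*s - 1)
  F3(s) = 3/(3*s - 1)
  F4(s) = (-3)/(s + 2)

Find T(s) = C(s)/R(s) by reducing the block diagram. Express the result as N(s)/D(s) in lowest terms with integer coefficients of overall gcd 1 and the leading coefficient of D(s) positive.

The answer is (-12*s^4 - 2*s^3 + 32*s^2 - 22*s + 4)/(12*s^4 + 32*s^3 - 91*s^2 + 89*s - 24).

Reasoning:
Step 1. reduce the parallel group F2, F3, F4, giving (-6*s^2 + 34*s - 13)/(6*s^3 + 7*s^2 - 9*s + 2)
Step 2. reduce the feedback loop with forward F1 and return (F2+F3+F4), which is the overall transfer function T(s) = C(s)/R(s) in lowest terms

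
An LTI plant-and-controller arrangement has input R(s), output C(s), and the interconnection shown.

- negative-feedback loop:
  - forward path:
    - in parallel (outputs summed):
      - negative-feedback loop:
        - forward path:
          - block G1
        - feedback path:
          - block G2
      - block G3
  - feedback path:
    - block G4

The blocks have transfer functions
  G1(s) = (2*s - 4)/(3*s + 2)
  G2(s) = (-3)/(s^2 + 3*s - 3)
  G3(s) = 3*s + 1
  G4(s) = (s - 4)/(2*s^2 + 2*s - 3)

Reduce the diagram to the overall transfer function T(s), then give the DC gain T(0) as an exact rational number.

First reduce the diagram to T(s).

(1) reduce the feedback loop with forward G1 and return G2 = (2*s^3 + 2*s^2 - 18*s + 12)/(3*s^3 + 11*s^2 - 9*s + 6)
(2) add [G1/(1+G1*G2)], G3 (parallel) = (9*s^4 + 38*s^3 - 14*s^2 - 9*s + 18)/(3*s^3 + 11*s^2 - 9*s + 6)
(3) feedback reduction of ([G1/(1+G1*G2)]+G3), G4 = (18*s^6 + 94*s^5 + 21*s^4 - 160*s^3 + 60*s^2 + 63*s - 54)/(15*s^5 + 30*s^4 - 171*s^3 + 8*s^2 + 93*s - 90)
The step-3 result is T(s). Setting s = 0: T(0) = -54/(-90) = 3/5.

Answer: 3/5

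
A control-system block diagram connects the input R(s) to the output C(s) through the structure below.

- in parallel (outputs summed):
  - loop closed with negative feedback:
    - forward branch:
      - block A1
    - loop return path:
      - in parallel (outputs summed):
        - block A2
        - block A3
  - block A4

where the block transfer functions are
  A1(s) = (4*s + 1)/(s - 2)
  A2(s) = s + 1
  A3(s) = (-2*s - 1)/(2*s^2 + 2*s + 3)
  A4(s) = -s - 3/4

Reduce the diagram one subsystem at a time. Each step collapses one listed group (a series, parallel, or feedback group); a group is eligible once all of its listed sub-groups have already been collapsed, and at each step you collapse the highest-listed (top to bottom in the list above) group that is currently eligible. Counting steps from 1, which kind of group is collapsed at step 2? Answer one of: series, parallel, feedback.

The answer is feedback.

Reasoning:
Step 1. sum the parallel branches A2, A3
Step 2. close the feedback loop around A1, (A2+A3)
Step 3. sum the parallel branches [A1/(1+A1*(A2+A3))], A4
So the answer for step 2 is feedback.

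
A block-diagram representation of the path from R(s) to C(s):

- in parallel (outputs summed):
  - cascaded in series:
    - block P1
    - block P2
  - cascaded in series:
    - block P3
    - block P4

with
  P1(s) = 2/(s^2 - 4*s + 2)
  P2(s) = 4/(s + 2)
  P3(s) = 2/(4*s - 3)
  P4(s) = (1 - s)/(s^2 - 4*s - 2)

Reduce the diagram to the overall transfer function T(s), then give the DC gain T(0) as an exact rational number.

Step 1: series reduction of P1, P2, giving 8/(s^3 - 2*s^2 - 6*s + 4)
Step 2: cascade P3, P4, giving (2 - 2*s)/(4*s^3 - 19*s^2 + 4*s + 6)
Step 3: parallel reduction of (P1*P2), (P3*P4), giving (-2*s^4 + 38*s^3 - 144*s^2 + 12*s + 56)/(4*s^6 - 27*s^5 + 18*s^4 + 128*s^3 - 112*s^2 - 20*s + 24)
Step 3 gives the overall T(s). Then T(0) = 56/24 = 7/3.

Answer: 7/3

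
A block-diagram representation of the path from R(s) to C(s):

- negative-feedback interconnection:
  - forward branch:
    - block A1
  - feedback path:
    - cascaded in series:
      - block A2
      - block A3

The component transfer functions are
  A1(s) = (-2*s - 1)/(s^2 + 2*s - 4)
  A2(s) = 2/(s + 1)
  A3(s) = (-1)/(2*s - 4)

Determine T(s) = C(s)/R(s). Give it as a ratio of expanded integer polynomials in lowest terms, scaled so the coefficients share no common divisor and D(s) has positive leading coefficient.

Step 1 - series reduction of A2, A3 -> (-1)/(s^2 - s - 2)
Step 2 - close the feedback loop around A1, (A2*A3), which is the overall transfer function T(s) = C(s)/R(s) in lowest terms

Final answer: (-2*s^3 + s^2 + 5*s + 2)/(s^4 + s^3 - 8*s^2 + 2*s + 9)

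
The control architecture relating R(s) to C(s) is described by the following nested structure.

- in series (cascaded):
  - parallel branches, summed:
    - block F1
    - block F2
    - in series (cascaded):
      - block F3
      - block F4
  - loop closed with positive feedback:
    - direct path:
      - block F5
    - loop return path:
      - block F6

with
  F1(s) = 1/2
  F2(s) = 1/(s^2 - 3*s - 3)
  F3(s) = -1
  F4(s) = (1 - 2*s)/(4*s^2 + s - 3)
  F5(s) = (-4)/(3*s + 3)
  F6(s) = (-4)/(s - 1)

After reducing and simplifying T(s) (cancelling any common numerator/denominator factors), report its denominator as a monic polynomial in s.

Step 1 - multiply F3, F4 (series) = (2*s - 1)/(4*s^2 + s - 3)
Step 2 - add F1, F2, (F3*F4) (parallel) = (4*s^4 - 7*s^3 - 24*s^2 + 2*s + 9)/(8*s^4 - 22*s^3 - 36*s^2 + 12*s + 18)
Step 3 - collapse the loop (F5 forward, F6 return) = (4 - 4*s)/(3*s^2 - 19)
Step 4 - multiply (F1+F2+(F3*F4)), [F5/(1-F5*F6)] (series) = (-8*s^5 + 22*s^4 + 34*s^3 - 52*s^2 - 14*s + 18)/(12*s^6 - 33*s^5 - 130*s^4 + 227*s^3 + 369*s^2 - 114*s - 171)
The result of step 4 is T(s) in lowest terms. Its denominator has leading coefficient 12; dividing the denominator through by 12 makes it monic.

Final answer: s^6 - 11*s^5/4 - 65*s^4/6 + 227*s^3/12 + 123*s^2/4 - 19*s/2 - 57/4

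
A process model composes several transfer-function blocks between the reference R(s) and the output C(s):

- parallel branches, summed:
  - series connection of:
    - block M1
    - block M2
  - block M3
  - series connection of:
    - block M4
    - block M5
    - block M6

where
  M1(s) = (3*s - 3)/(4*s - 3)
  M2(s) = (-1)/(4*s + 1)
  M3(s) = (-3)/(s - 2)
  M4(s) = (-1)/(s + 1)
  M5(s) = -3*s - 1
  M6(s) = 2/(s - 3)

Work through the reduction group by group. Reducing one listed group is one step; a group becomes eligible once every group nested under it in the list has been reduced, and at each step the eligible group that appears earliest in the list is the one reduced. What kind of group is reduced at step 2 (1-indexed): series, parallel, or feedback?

Step 1: series reduction of M1, M2
Step 2: reduce the series chain M4, M5, M6
Step 3: sum the parallel branches (M1*M2), M3, (M4*M5*M6)
So the answer for step 2 is series.

Answer: series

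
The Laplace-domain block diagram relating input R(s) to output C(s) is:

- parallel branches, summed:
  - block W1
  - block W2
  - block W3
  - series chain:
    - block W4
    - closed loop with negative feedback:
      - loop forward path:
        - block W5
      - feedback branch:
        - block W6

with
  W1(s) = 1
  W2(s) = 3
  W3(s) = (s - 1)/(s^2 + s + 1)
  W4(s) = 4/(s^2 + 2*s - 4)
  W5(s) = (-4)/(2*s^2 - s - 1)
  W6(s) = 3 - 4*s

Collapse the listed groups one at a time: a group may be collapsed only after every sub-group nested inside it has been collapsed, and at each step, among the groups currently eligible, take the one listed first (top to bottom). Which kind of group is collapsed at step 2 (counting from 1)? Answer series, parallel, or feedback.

Answer: series

Working:
1. feedback reduction of W5, W6
2. reduce the series chain W4, [W5/(1+W5*W6)]
3. parallel reduction of W1, W2, W3, (W4*[W5/(1+W5*W6)])
Step 2 collapses a series group.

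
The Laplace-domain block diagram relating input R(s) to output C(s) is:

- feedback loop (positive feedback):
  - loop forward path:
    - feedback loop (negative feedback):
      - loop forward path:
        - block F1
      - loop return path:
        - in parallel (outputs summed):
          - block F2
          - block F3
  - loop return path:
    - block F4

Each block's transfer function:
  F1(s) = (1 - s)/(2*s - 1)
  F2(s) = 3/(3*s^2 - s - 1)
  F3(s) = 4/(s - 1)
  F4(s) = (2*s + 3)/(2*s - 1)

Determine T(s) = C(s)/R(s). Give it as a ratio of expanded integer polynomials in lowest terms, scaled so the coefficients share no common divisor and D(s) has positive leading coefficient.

First reduce the diagram to T(s).

Step 1. reduce the parallel group F2, F3 = (12*s^2 - s - 7)/(3*s^3 - 4*s^2 + 1)
Step 2. collapse the loop (F1 forward, (F2+F3) return) = (-3*s^3 + 4*s^2 - 1)/(6*s^3 - 17*s^2 + 8)
Step 3. apply the feedback formula to [F1/(1+F1*(F2+F3))], F4, which is the overall transfer function T(s) = C(s)/R(s) in lowest terms

Answer: (-6*s^4 + 11*s^3 - 4*s^2 - 2*s + 1)/(18*s^4 - 39*s^3 + 5*s^2 + 18*s - 5)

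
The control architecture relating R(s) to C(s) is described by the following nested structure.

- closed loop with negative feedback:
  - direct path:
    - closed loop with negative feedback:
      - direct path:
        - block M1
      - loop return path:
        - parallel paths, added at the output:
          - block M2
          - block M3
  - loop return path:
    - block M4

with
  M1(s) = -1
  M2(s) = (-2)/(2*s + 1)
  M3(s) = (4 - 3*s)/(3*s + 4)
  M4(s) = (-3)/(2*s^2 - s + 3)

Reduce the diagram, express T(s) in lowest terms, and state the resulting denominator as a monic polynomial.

(1) sum the parallel branches M2, M3 gives (-6*s^2 - s - 4)/(6*s^2 + 11*s + 4)
(2) close the feedback loop around M1, (M2+M3) gives (-6*s^2 - 11*s - 4)/(12*s^2 + 12*s + 8)
(3) collapse the loop ([M1/(1+M1*(M2+M3))] forward, M4 return) gives (-12*s^4 - 16*s^3 - 15*s^2 - 29*s - 12)/(24*s^4 + 12*s^3 + 58*s^2 + 61*s + 36)
T(s) is the step-3 result (common factors already cancelled). Leading coefficient of the denominator: 24. Divide through by 24 for the monic polynomial.

Answer: s^4 + s^3/2 + 29*s^2/12 + 61*s/24 + 3/2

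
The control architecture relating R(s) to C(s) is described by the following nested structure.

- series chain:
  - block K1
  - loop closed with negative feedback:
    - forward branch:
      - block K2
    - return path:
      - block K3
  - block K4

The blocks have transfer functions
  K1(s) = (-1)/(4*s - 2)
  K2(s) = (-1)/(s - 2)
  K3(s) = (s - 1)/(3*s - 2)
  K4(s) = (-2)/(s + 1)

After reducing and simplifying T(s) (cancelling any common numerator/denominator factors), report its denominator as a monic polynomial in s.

Reducing step by step:

(1) apply the feedback formula to K2, K3 = (2 - 3*s)/(3*s^2 - 9*s + 5)
(2) series reduction of K1, [K2/(1+K2*K3)], K4 = (2 - 3*s)/(6*s^4 - 15*s^3 - 2*s^2 + 14*s - 5)
Step 2 gives the fully reduced T(s), with no common factor left to cancel. The denominator's leading coefficient is 6, so divide each of its coefficients by 6 to get the monic form.

Answer: s^4 - 5*s^3/2 - s^2/3 + 7*s/3 - 5/6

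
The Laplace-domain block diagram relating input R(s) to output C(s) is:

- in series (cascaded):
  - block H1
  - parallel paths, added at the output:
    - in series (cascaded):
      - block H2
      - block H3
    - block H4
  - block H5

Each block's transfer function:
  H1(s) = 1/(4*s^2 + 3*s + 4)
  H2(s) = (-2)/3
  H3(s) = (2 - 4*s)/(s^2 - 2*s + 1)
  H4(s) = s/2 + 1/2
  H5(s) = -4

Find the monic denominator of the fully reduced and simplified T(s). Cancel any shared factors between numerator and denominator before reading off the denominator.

Step 1. reduce the series chain H2, H3; result (8*s - 4)/(3*s^2 - 6*s + 3)
Step 2. combine (H2*H3), H4 in parallel; result (3*s^3 - 3*s^2 + 13*s - 5)/(6*s^2 - 12*s + 6)
Step 3. series reduction of H1, ((H2*H3)+H4), H5; result (-6*s^3 + 6*s^2 - 26*s + 10)/(12*s^4 - 15*s^3 + 6*s^2 - 15*s + 12)
No further cancellation is possible in the step-3 result, so that is T(s). Its denominator becomes monic after dividing by the leading coefficient 12.

Final answer: s^4 - 5*s^3/4 + s^2/2 - 5*s/4 + 1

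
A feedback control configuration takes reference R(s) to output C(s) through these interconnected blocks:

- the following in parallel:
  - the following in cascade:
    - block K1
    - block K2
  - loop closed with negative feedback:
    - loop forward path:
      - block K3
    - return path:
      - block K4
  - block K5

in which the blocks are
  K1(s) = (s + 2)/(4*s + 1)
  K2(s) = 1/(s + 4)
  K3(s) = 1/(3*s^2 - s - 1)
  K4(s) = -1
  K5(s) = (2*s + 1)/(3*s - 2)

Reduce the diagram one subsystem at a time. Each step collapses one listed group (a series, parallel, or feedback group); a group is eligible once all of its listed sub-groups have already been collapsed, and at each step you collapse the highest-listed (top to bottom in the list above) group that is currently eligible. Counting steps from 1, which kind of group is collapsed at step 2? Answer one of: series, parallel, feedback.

[1] combine K1, K2 in series
[2] feedback reduction of K3, K4
[3] parallel reduction of (K1*K2), [K3/(1+K3*K4)], K5
So the answer for step 2 is feedback.

Hence the answer: feedback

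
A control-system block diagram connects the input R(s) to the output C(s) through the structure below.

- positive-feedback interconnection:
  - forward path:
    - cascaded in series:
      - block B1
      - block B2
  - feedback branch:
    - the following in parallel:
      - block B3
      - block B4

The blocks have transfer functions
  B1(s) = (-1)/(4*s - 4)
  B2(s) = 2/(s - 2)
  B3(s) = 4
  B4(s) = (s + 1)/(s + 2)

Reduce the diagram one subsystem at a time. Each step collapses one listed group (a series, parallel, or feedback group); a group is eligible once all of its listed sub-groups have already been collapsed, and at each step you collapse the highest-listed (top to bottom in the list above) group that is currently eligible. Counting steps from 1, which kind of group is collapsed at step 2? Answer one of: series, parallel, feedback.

Step 1 - multiply B1, B2 (series)
Step 2 - parallel reduction of B3, B4
Step 3 - close the feedback loop around (B1*B2), (B3+B4)
Step 2 collapses a parallel group.

Hence the answer: parallel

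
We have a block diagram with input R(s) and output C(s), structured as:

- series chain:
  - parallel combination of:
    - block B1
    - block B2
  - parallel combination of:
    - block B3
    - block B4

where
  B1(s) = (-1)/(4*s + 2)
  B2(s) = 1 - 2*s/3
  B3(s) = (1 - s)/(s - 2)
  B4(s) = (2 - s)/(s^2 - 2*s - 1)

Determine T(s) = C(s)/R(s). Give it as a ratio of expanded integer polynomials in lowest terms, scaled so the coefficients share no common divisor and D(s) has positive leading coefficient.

[1] sum the parallel branches B1, B2 gives (-8*s^2 + 8*s + 3)/(12*s + 6)
[2] reduce the parallel group B3, B4 gives (-s^3 + 2*s^2 + 3*s - 5)/(s^3 - 4*s^2 + 3*s + 2)
[3] reduce the series chain (B1+B2), (B3+B4); the result is T(s) itself (integer coefficients, no common factor, positive leading denominator coefficient)

Therefore the answer is (8*s^5 - 24*s^4 - 11*s^3 + 70*s^2 - 31*s - 15)/(12*s^4 - 42*s^3 + 12*s^2 + 42*s + 12).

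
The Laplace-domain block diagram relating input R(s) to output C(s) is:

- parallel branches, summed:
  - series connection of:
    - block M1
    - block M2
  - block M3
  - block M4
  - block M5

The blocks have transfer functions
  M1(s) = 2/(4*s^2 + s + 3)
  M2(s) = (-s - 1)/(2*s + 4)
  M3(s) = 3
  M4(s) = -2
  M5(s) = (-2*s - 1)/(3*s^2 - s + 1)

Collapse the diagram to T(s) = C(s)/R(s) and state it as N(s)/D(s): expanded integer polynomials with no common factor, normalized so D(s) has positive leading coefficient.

First reduce the diagram to T(s).

Step 1 - reduce the series chain M1, M2, giving (-s - 1)/(4*s^3 + 9*s^2 + 5*s + 6)
Step 2 - parallel reduction of (M1*M2), M3, M4, M5, giving the overall T(s)

Answer: (12*s^5 + 15*s^4 - 15*s^3 + s^2 - 18*s - 1)/(12*s^5 + 23*s^4 + 10*s^3 + 22*s^2 - s + 6)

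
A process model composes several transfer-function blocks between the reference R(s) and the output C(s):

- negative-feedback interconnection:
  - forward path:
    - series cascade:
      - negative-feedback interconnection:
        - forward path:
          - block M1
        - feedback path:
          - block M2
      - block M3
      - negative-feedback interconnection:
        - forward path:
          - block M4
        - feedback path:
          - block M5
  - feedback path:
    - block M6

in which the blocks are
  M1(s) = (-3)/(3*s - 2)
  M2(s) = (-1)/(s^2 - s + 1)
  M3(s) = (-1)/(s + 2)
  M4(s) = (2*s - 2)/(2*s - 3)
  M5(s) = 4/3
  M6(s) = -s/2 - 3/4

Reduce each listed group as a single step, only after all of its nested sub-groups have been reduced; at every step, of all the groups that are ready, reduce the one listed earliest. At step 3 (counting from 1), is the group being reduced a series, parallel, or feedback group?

Reducing step by step:

(1) close the feedback loop around M1, M2
(2) feedback reduction of M4, M5
(3) series reduction of [M1/(1+M1*M2)], M3, [M4/(1+M4*M5)]
(4) feedback reduction of ([M1/(1+M1*M2)]*M3*[M4/(1+M4*M5)]), M6
At step 3 the group reduced is series.

Answer: series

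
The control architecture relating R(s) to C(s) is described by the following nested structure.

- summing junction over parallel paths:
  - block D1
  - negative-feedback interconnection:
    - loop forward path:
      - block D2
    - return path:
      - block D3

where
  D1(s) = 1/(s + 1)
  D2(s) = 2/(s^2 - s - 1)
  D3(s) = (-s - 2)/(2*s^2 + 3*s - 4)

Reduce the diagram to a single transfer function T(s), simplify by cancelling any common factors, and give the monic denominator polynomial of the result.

Step 1: reduce the feedback loop with forward D2 and return D3: (4*s^2 + 6*s - 8)/(2*s^4 + s^3 - 9*s^2 - s)
Step 2: sum the parallel branches D1, [D2/(1+D2*D3)]: (2*s^4 + 5*s^3 + s^2 - 3*s - 8)/(2*s^5 + 3*s^4 - 8*s^3 - 10*s^2 - s)
That last expression is T(s), already simplified. Scaling its denominator by 1/2 (the reciprocal of the leading coefficient) yields the monic denominator.

Answer: s^5 + 3*s^4/2 - 4*s^3 - 5*s^2 - s/2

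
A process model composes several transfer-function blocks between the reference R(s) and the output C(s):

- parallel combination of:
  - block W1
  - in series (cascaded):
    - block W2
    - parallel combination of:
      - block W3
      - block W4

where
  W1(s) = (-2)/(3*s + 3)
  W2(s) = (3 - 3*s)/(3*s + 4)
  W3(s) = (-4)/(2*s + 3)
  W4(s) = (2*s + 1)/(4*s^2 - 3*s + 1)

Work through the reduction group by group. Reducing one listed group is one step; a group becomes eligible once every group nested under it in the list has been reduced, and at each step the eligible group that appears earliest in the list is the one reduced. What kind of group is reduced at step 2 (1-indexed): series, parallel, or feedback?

Reducing step by step:

1. parallel reduction of W3, W4
2. cascade W2, (W3+W4)
3. parallel reduction of W1, (W2*(W3+W4))
At step 2 the group reduced is series.

Answer: series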